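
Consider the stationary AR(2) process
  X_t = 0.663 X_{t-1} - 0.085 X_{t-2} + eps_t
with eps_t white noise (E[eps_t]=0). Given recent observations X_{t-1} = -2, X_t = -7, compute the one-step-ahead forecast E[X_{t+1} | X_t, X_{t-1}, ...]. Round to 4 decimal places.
E[X_{t+1} \mid \mathcal F_t] = -4.4710

For an AR(p) model X_t = c + sum_i phi_i X_{t-i} + eps_t, the
one-step-ahead conditional mean is
  E[X_{t+1} | X_t, ...] = c + sum_i phi_i X_{t+1-i}.
Substitute known values:
  E[X_{t+1} | ...] = (0.663) * (-7) + (-0.085) * (-2)
                   = -4.4710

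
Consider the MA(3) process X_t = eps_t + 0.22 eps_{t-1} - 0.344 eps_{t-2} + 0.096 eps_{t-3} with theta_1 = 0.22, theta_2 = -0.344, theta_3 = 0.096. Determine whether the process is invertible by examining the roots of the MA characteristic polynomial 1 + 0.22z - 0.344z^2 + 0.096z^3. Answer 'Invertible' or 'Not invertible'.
\text{Invertible}

The MA(q) characteristic polynomial is P(z) = 1 + 0.22z - 0.344z^2 + 0.096z^3.
Invertibility requires all roots to lie outside the unit circle, i.e. |z| > 1 for every root.
Degree 3: look for a simple real root z0 first, then factor out (1 - z/z0) and solve the remaining quadratic.
Testing z0 = -1.25: P(-1.25) = 1 + (0.22)(-1.25) + (-0.344)(-1.25)^2 + (0.096)(-1.25)^3
  = 1 + (-0.275) + (-0.5375) + (-0.1875) = 0.  So z_0 = -1.25 is a root, |z_0| = 1.25.
Divide out the factor (1 + 0.8 z) = (1 - z/z0) (since 1/z0 = -0.8):
  P(z) = (1 + 0.8 z)(1 + (-0.58) z + (0.12) z^2)
  [check: z-coef -0.58 - (-0.8) = 0.22; z^2-coef 0.12 - (-0.8)(-0.58) = -0.344; z^3-coef -(-0.8)(0.12) = 0.096.]
Remaining roots from the quadratic factor 1 + (-0.58) z + (0.12) z^2:
  Set 1 + (-0.58) z + (0.12) z^2 = 0, i.e. a z^2 + b z + c = 0 with a = 0.12, b = -0.58, c = 1.
  Discriminant D = b^2 - 4ac = (-0.58)^2 - 4*(0.12)*1 = 0.3364 - (0.48) = -0.1436.
  D < 0, so the roots are the complex-conjugate pair z = (-b +/- i sqrt(-D)) / (2a) = 2.4167 +/- 1.5789i.
  For a conjugate pair |z|^2 = z * conj(z) = (product of roots) = c/a = 1/(0.12) = 8.333333, so |z| = sqrt(8.333333) = 2.8868 for both roots.
Moduli of all roots: 1.2500, 2.8868, 2.8868.
All moduli strictly greater than 1? Yes.
Verdict: Invertible.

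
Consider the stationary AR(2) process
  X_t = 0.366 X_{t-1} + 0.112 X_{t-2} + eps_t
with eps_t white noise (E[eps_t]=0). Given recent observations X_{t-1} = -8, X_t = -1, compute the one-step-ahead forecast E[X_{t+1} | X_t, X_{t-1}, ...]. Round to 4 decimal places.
E[X_{t+1} \mid \mathcal F_t] = -1.2620

For an AR(p) model X_t = c + sum_i phi_i X_{t-i} + eps_t, the
one-step-ahead conditional mean is
  E[X_{t+1} | X_t, ...] = c + sum_i phi_i X_{t+1-i}.
Substitute known values:
  E[X_{t+1} | ...] = (0.366) * (-1) + (0.112) * (-8)
                   = -1.2620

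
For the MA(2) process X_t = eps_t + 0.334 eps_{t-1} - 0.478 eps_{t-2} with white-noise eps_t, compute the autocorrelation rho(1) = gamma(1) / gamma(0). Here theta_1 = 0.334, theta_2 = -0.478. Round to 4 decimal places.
\rho(1) = 0.1301

For an MA(q) process with theta_0 = 1, the autocovariance is
  gamma(k) = sigma^2 * sum_{i=0..q-k} theta_i * theta_{i+k},
and rho(k) = gamma(k) / gamma(0). Sigma^2 cancels.
  numerator   = (1)*(0.334) + (0.334)*(-0.478) = 0.174348.
  denominator = (1)^2 + (0.334)^2 + (-0.478)^2 = 1.34004.
  rho(1) = 0.174348 / 1.34004 = 0.1301.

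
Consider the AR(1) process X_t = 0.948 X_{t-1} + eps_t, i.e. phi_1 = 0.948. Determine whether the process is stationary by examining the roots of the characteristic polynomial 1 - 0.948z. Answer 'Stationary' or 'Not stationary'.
\text{Stationary}

The AR(p) characteristic polynomial is P(z) = 1 - 0.948z.
Stationarity requires all roots to lie outside the unit circle, i.e. |z| > 1 for every root.
This is linear in z: 1 + (-0.948) z = 0  =>  z = -1/(-0.948) = 1.054852,  |z| = 1.054852.
Moduli of all roots: 1.0549.
All moduli strictly greater than 1? Yes.
Verdict: Stationary.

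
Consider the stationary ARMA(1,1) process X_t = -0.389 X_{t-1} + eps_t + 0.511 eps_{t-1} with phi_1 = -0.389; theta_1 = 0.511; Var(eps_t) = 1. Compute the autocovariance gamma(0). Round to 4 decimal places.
\gamma(0) = 1.0175

Multiply the model equation by X_{t-k} and take expectations. With theta_0 = psi_0 = 1 and psi_j the MA(infinity) weights, this gives
  gamma(k) - sum_i phi_i gamma(k-i) = c_k,
  c_k = sigma^2 * sum_{j=k..q} theta_j psi_{j-k}   (c_k = 0 for k > q),
using gamma(-m) = gamma(m).
psi-weights needed (psi_j = theta_j + sum_i phi_i psi_{j-i}):
  psi_1 = theta_1 + phi_1 = 0.511 + (-0.389) = 0.122
Right-hand sides:
  c_0 = sigma^2 (1 + theta_1 psi_1) = 1 * (1 + (0.511)(0.122)) = 1 * 1.062342 = 1.062342
  c_1 = sigma^2 theta_1 = 1 * (0.511) = 0.511
  c_2 = 0
Equations for k = 0 and k = 1 (AR order 1):
  gamma(0) = phi_1 gamma(1) + c_0
  gamma(1) = phi_1 gamma(0) + c_1
Substituting the second into the first: gamma(0) (1 - phi_1^2) = c_0 + phi_1 c_1, so
  gamma(0) = (c_0 + phi_1 c_1) / (1 - phi_1^2) = (1.062342 + (-0.389)(0.511)) / (1 - (-0.389)^2) = 0.863563 / 0.848679 = 1.017538.
Therefore gamma(0) = 1.0175 (to 4 decimal places).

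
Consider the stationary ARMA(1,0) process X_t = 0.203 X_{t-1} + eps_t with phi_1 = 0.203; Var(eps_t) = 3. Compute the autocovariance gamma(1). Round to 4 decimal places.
\gamma(1) = 0.6352

Multiply the model equation by X_{t-k} and take expectations. With theta_0 = psi_0 = 1 and psi_j the MA(infinity) weights, this gives
  gamma(k) - sum_i phi_i gamma(k-i) = c_k,
  c_k = sigma^2 * sum_{j=k..q} theta_j psi_{j-k}   (c_k = 0 for k > q),
using gamma(-m) = gamma(m).
Pure AR (q = 0): c_0 = sigma^2 = 3, c_k = 0 for k >= 1.
Equations for k = 0 and k = 1 (AR order 1):
  gamma(0) = phi_1 gamma(1) + c_0
  gamma(1) = phi_1 gamma(0) + c_1
Substituting the second into the first: gamma(0) (1 - phi_1^2) = c_0 + phi_1 c_1, so
  gamma(0) = c_0 / (1 - phi_1^2) = 3 / (1 - (0.203)^2) = 3 / 0.958791 = 3.128941.
  gamma(1) = phi_1 gamma(0) = (0.203)(3.128941) = 0.635175.
Therefore gamma(1) = 0.6352 (to 4 decimal places).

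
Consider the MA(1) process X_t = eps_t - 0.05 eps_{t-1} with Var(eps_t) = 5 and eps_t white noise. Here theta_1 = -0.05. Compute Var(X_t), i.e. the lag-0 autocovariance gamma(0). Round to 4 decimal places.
\gamma(0) = 5.0125

For an MA(q) process X_t = eps_t + sum_i theta_i eps_{t-i} with
Var(eps_t) = sigma^2, the variance is
  gamma(0) = sigma^2 * (1 + sum_i theta_i^2).
  sum_i theta_i^2 = (-0.05)^2 = 0.0025.
  gamma(0) = 5 * (1 + 0.0025) = 5 * 1.0025 = 5.0125.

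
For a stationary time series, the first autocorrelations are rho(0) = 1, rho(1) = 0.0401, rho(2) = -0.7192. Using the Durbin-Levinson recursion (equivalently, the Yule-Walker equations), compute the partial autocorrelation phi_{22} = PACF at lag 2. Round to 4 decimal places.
\phi_{22} = -0.7220

The PACF at lag k is phi_{kk}, the last component of the solution
to the Yule-Walker system G_k phi = r_k where
  (G_k)_{ij} = rho(|i - j|), (r_k)_i = rho(i), i,j = 1..k.
Equivalently, Durbin-Levinson gives phi_{kk} iteratively:
  phi_{11} = rho(1)
  phi_{kk} = [rho(k) - sum_{j=1..k-1} phi_{k-1,j} rho(k-j)]
            / [1 - sum_{j=1..k-1} phi_{k-1,j} rho(j)],
  phi_{k,j} = phi_{k-1,j} - phi_{kk} phi_{k-1,k-j},  j = 1..k-1.
Step k = 1:
  phi_11 = rho(1) = 0.0401.
Step k = 2:
  phi_22 = [rho(2) - phi_11 rho(1)] / [1 - phi_11 rho(1)] = [-0.7192 - (0.0401)(0.0401)] / [1 - (0.0401)(0.0401)]
         = -0.72080801 / 0.99839199 = -0.722.
Therefore phi_{22} = -0.7220.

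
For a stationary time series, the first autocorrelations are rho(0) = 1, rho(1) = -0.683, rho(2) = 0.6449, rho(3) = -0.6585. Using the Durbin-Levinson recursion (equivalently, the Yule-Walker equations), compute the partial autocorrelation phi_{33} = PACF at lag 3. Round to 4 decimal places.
\phi_{33} = -0.2890

The PACF at lag k is phi_{kk}, the last component of the solution
to the Yule-Walker system G_k phi = r_k where
  (G_k)_{ij} = rho(|i - j|), (r_k)_i = rho(i), i,j = 1..k.
Equivalently, Durbin-Levinson gives phi_{kk} iteratively:
  phi_{11} = rho(1)
  phi_{kk} = [rho(k) - sum_{j=1..k-1} phi_{k-1,j} rho(k-j)]
            / [1 - sum_{j=1..k-1} phi_{k-1,j} rho(j)],
  phi_{k,j} = phi_{k-1,j} - phi_{kk} phi_{k-1,k-j},  j = 1..k-1.
Step k = 1:
  phi_11 = rho(1) = -0.683.
Step k = 2:
  phi_22 = [rho(2) - phi_11 rho(1)] / [1 - phi_11 rho(1)] = [0.6449 - (-0.683)(-0.683)] / [1 - (-0.683)(-0.683)]
         = 0.178411 / 0.533511 = 0.334409.
  Update: phi_21 = phi_11 - phi_22 phi_11 = -0.683 - (0.334409)(-0.683) = -0.454598.
Step k = 3:
  phi_33 = [rho(3) - phi_21 rho(2) - phi_22 rho(1)] / [1 - phi_21 rho(1) - phi_22 rho(2)]
    numerator   = -0.6585 - (-0.454598)(0.6449) - (0.334409)(-0.683) = -0.13692793
    denominator = 1 - (-0.454598)(-0.683) - (0.334409)(0.6449) = 0.47384872
  phi_33 = -0.13692793 / 0.47384872 = -0.289.
Therefore phi_{33} = -0.2890.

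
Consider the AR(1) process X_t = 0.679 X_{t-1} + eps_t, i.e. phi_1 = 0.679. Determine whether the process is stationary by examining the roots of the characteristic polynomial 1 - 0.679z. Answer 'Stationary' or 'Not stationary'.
\text{Stationary}

The AR(p) characteristic polynomial is P(z) = 1 - 0.679z.
Stationarity requires all roots to lie outside the unit circle, i.e. |z| > 1 for every root.
This is linear in z: 1 + (-0.679) z = 0  =>  z = -1/(-0.679) = 1.472754,  |z| = 1.472754.
Moduli of all roots: 1.4728.
All moduli strictly greater than 1? Yes.
Verdict: Stationary.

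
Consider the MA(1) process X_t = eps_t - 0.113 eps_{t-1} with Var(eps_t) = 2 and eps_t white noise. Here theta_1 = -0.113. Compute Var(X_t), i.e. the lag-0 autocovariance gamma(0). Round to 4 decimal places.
\gamma(0) = 2.0255

For an MA(q) process X_t = eps_t + sum_i theta_i eps_{t-i} with
Var(eps_t) = sigma^2, the variance is
  gamma(0) = sigma^2 * (1 + sum_i theta_i^2).
  sum_i theta_i^2 = (-0.113)^2 = 0.012769.
  gamma(0) = 2 * (1 + 0.012769) = 2 * 1.012769 = 2.025538, which rounds to 2.0255.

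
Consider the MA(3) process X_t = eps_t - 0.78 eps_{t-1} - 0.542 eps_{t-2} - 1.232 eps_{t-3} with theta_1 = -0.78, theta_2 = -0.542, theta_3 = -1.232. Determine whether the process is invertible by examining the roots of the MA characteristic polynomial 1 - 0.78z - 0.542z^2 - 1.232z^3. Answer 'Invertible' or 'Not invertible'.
\text{Not invertible}

The MA(q) characteristic polynomial is P(z) = 1 - 0.78z - 0.542z^2 - 1.232z^3.
Invertibility requires all roots to lie outside the unit circle, i.e. |z| > 1 for every root.
Degree 3: look for a simple real root z0 first, then factor out (1 - z/z0) and solve the remaining quadratic.
Testing z0 = 0.625: P(0.625) = 1 + (-0.78)(0.625) + (-0.542)(0.625)^2 + (-1.232)(0.625)^3
  = 1 + (-0.4875) + (-0.211719) + (-0.300781) = 0.  So z_0 = 0.625 is a root, |z_0| = 0.625.
Divide out the factor (1 - 1.6 z) = (1 - z/z0) (since 1/z0 = 1.6):
  P(z) = (1 - 1.6 z)(1 + (0.82) z + (0.77) z^2)
  [check: z-coef 0.82 - (1.6) = -0.78; z^2-coef 0.77 - (1.6)(0.82) = -0.542; z^3-coef -(1.6)(0.77) = -1.232.]
Remaining roots from the quadratic factor 1 + (0.82) z + (0.77) z^2:
  Set 1 + (0.82) z + (0.77) z^2 = 0, i.e. a z^2 + b z + c = 0 with a = 0.77, b = 0.82, c = 1.
  Discriminant D = b^2 - 4ac = (0.82)^2 - 4*(0.77)*1 = 0.6724 - (3.08) = -2.4076.
  D < 0, so the roots are the complex-conjugate pair z = (-b +/- i sqrt(-D)) / (2a) = -0.5325 +/- 1.0076i.
  For a conjugate pair |z|^2 = z * conj(z) = (product of roots) = c/a = 1/(0.77) = 1.298701, so |z| = sqrt(1.298701) = 1.1396 for both roots.
Moduli of all roots: 0.6250, 1.1396, 1.1396.
All moduli strictly greater than 1? No.
Verdict: Not invertible.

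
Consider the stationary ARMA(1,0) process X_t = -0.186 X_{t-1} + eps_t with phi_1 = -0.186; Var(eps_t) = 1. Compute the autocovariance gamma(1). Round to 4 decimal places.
\gamma(1) = -0.1927

Multiply the model equation by X_{t-k} and take expectations. With theta_0 = psi_0 = 1 and psi_j the MA(infinity) weights, this gives
  gamma(k) - sum_i phi_i gamma(k-i) = c_k,
  c_k = sigma^2 * sum_{j=k..q} theta_j psi_{j-k}   (c_k = 0 for k > q),
using gamma(-m) = gamma(m).
Pure AR (q = 0): c_0 = sigma^2 = 1, c_k = 0 for k >= 1.
Equations for k = 0 and k = 1 (AR order 1):
  gamma(0) = phi_1 gamma(1) + c_0
  gamma(1) = phi_1 gamma(0) + c_1
Substituting the second into the first: gamma(0) (1 - phi_1^2) = c_0 + phi_1 c_1, so
  gamma(0) = c_0 / (1 - phi_1^2) = 1 / (1 - (-0.186)^2) = 1 / 0.965404 = 1.035836.
  gamma(1) = phi_1 gamma(0) = (-0.186)(1.035836) = -0.192665.
Therefore gamma(1) = -0.1927 (to 4 decimal places).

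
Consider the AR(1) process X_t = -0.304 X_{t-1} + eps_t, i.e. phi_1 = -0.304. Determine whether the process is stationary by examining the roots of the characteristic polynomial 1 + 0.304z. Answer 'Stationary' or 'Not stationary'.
\text{Stationary}

The AR(p) characteristic polynomial is P(z) = 1 + 0.304z.
Stationarity requires all roots to lie outside the unit circle, i.e. |z| > 1 for every root.
This is linear in z: 1 + (0.304) z = 0  =>  z = -1/(0.304) = -3.289474,  |z| = 3.289474.
Moduli of all roots: 3.2895.
All moduli strictly greater than 1? Yes.
Verdict: Stationary.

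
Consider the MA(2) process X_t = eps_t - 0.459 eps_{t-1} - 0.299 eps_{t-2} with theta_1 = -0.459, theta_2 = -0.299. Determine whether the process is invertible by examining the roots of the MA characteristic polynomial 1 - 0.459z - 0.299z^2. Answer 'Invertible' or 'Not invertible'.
\text{Invertible}

The MA(q) characteristic polynomial is P(z) = 1 - 0.459z - 0.299z^2.
Invertibility requires all roots to lie outside the unit circle, i.e. |z| > 1 for every root.
Set 1 + (-0.459) z + (-0.299) z^2 = 0, i.e. a z^2 + b z + c = 0 with a = -0.299, b = -0.459, c = 1.
Discriminant D = b^2 - 4ac = (-0.459)^2 - 4*(-0.299)*1 = 0.210681 - (-1.196) = 1.406681.
D >= 0, so the roots are real: z = (-b +/- sqrt(D)) / (2a) = (0.459 +/- 1.186036) / (-0.598).
  z_1 = (0.459 + 1.186036) / (-0.598) = -2.7509,   |z_1| = 2.7509.
  z_2 = (0.459 - 1.186036) / (-0.598) = 1.2158,   |z_2| = 1.2158.
Moduli of all roots: 2.7509, 1.2158.
All moduli strictly greater than 1? Yes.
Verdict: Invertible.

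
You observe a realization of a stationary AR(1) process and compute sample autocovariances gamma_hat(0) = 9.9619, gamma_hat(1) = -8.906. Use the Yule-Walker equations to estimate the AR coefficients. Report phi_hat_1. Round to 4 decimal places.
\hat\phi_{1} = -0.8940

The Yule-Walker equations for an AR(p) process read, in matrix form,
  Gamma_p phi = r_p,   with   (Gamma_p)_{ij} = gamma(|i - j|),
                       (r_p)_i = gamma(i),   i,j = 1..p.
Substitute the sample gammas (Toeplitz matrix and right-hand side of size 1):
  Gamma_p = [[9.9619]]
  r_p     = [-8.906]
With p = 1 this is the single equation gamma(0) phi_1 = gamma(1):
  phi_hat_1 = gamma(1) / gamma(0) = -8.906 / 9.9619 = -0.8940.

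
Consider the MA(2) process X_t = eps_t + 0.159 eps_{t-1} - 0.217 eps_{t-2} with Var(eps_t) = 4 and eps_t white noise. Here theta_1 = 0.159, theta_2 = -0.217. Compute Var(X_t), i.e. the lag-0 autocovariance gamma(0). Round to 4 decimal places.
\gamma(0) = 4.2895

For an MA(q) process X_t = eps_t + sum_i theta_i eps_{t-i} with
Var(eps_t) = sigma^2, the variance is
  gamma(0) = sigma^2 * (1 + sum_i theta_i^2).
  sum_i theta_i^2 = (0.159)^2 + (-0.217)^2 = 0.025281 + 0.047089 = 0.07237.
  gamma(0) = 4 * (1 + 0.07237) = 4 * 1.07237 = 4.28948, which rounds to 4.2895.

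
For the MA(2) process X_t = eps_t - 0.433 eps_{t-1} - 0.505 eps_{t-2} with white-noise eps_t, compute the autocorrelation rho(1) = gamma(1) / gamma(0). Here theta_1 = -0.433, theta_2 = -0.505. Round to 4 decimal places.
\rho(1) = -0.1486

For an MA(q) process with theta_0 = 1, the autocovariance is
  gamma(k) = sigma^2 * sum_{i=0..q-k} theta_i * theta_{i+k},
and rho(k) = gamma(k) / gamma(0). Sigma^2 cancels.
  numerator   = (1)*(-0.433) + (-0.433)*(-0.505) = -0.214335.
  denominator = (1)^2 + (-0.433)^2 + (-0.505)^2 = 1.442514.
  rho(1) = -0.214335 / 1.442514 = -0.1486.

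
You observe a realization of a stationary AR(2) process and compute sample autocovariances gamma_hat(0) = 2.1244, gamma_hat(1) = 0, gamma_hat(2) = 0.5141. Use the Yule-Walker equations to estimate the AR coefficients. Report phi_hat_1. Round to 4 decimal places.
\hat\phi_{1} = 0.0000

The Yule-Walker equations for an AR(p) process read, in matrix form,
  Gamma_p phi = r_p,   with   (Gamma_p)_{ij} = gamma(|i - j|),
                       (r_p)_i = gamma(i),   i,j = 1..p.
Substitute the sample gammas (Toeplitz matrix and right-hand side of size 2):
  Gamma_p = [[2.1244, 0.0], [0.0, 2.1244]]
  r_p     = [0.0, 0.5141]
Written out:
  2.1244 phi_1 + 0 phi_2 = 0
  0 phi_1 + 2.1244 phi_2 = 0.5141
Solve by Cramer's rule:
  det = gamma(0)^2 - gamma(1)^2 = (2.1244)^2 - (0)^2 = 4.51307536 - 0 = 4.51307536
  phi_hat_1 = [gamma(1) gamma(0) - gamma(1) gamma(2)] / det = [(0)(2.1244) - (0)(0.5141)] / 4.51307536 = 0 / 4.51307536 = 0
  phi_hat_2 = [gamma(0) gamma(2) - gamma(1)^2] / det = [(2.1244)(0.5141) - (0)^2] / 4.51307536 = 1.09215404 / 4.51307536 = 0.242
So phi_hat = [0.0000, 0.2420].
Therefore phi_hat_1 = 0.0000.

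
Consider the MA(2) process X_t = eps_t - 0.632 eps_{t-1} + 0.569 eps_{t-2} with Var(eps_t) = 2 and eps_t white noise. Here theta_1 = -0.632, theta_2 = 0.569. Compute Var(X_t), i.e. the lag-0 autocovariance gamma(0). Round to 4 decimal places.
\gamma(0) = 3.4464

For an MA(q) process X_t = eps_t + sum_i theta_i eps_{t-i} with
Var(eps_t) = sigma^2, the variance is
  gamma(0) = sigma^2 * (1 + sum_i theta_i^2).
  sum_i theta_i^2 = (-0.632)^2 + (0.569)^2 = 0.399424 + 0.323761 = 0.723185.
  gamma(0) = 2 * (1 + 0.723185) = 2 * 1.723185 = 3.44637, which rounds to 3.4464.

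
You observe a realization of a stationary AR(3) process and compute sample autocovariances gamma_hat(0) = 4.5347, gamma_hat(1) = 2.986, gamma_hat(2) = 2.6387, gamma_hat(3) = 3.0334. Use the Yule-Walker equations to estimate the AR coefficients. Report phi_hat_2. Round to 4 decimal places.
\hat\phi_{2} = 0.0649

The Yule-Walker equations for an AR(p) process read, in matrix form,
  Gamma_p phi = r_p,   with   (Gamma_p)_{ij} = gamma(|i - j|),
                       (r_p)_i = gamma(i),   i,j = 1..p.
Substitute the sample gammas (Toeplitz matrix and right-hand side of size 3):
  Gamma_p = [[4.5347, 2.986, 2.6387], [2.986, 4.5347, 2.986], [2.6387, 2.986, 4.5347]]
  r_p     = [2.986, 2.6387, 3.0334]
Written out (R1..R3):
  (R1) 4.5347 phi_1 + 2.986 phi_2 + 2.6387 phi_3 = 2.986
  (R2) 2.986 phi_1 + 4.5347 phi_2 + 2.986 phi_3 = 2.6387
  (R3) 2.6387 phi_1 + 2.986 phi_2 + 4.5347 phi_3 = 3.0334
Gaussian elimination:
  R2 <- R2 - (2.986/4.5347) R1 = R2 - (0.658478) R1:  2.568485 phi_2 + 1.248474 phi_3 = 0.672485
  R3 <- R3 - (2.6387/4.5347) R1 = R3 - (0.581891) R1:  1.248474 phi_2 + 2.999265 phi_3 = 1.295874
  R3 <- R3 - (1.248474/2.568485) R2 = R3 - (0.486074) R2:  2.392414 phi_3 = 0.968997
Back-substitution:
  phi_hat_3 = 0.968997 / 2.392414 = 0.405029
  phi_hat_2 = (0.672485 - (1.248474)(0.405029)) / 2.568485 = 0.064948
  phi_hat_1 = (2.986 - (2.986)(0.064948) - (2.6387)(0.405029)) / 4.5347 = 0.380029
So phi_hat = [0.3800, 0.0649, 0.4050].
Therefore phi_hat_2 = 0.0649.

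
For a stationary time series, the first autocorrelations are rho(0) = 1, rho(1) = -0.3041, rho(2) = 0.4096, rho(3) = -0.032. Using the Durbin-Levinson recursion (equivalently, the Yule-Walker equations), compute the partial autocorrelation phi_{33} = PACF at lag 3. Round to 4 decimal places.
\phi_{33} = 0.1949

The PACF at lag k is phi_{kk}, the last component of the solution
to the Yule-Walker system G_k phi = r_k where
  (G_k)_{ij} = rho(|i - j|), (r_k)_i = rho(i), i,j = 1..k.
Equivalently, Durbin-Levinson gives phi_{kk} iteratively:
  phi_{11} = rho(1)
  phi_{kk} = [rho(k) - sum_{j=1..k-1} phi_{k-1,j} rho(k-j)]
            / [1 - sum_{j=1..k-1} phi_{k-1,j} rho(j)],
  phi_{k,j} = phi_{k-1,j} - phi_{kk} phi_{k-1,k-j},  j = 1..k-1.
Step k = 1:
  phi_11 = rho(1) = -0.3041.
Step k = 2:
  phi_22 = [rho(2) - phi_11 rho(1)] / [1 - phi_11 rho(1)] = [0.4096 - (-0.3041)(-0.3041)] / [1 - (-0.3041)(-0.3041)]
         = 0.31712319 / 0.90752319 = 0.349438.
  Update: phi_21 = phi_11 - phi_22 phi_11 = -0.3041 - (0.349438)(-0.3041) = -0.197836.
Step k = 3:
  phi_33 = [rho(3) - phi_21 rho(2) - phi_22 rho(1)] / [1 - phi_21 rho(1) - phi_22 rho(2)]
    numerator   = -0.032 - (-0.197836)(0.4096) - (0.349438)(-0.3041) = 0.1552977
    denominator = 1 - (-0.197836)(-0.3041) - (0.349438)(0.4096) = 0.79670826
  phi_33 = 0.1552977 / 0.79670826 = 0.1949.
Therefore phi_{33} = 0.1949.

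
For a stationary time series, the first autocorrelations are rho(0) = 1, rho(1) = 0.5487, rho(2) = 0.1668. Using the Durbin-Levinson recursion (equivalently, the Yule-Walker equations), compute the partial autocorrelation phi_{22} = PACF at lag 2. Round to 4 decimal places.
\phi_{22} = -0.1921

The PACF at lag k is phi_{kk}, the last component of the solution
to the Yule-Walker system G_k phi = r_k where
  (G_k)_{ij} = rho(|i - j|), (r_k)_i = rho(i), i,j = 1..k.
Equivalently, Durbin-Levinson gives phi_{kk} iteratively:
  phi_{11} = rho(1)
  phi_{kk} = [rho(k) - sum_{j=1..k-1} phi_{k-1,j} rho(k-j)]
            / [1 - sum_{j=1..k-1} phi_{k-1,j} rho(j)],
  phi_{k,j} = phi_{k-1,j} - phi_{kk} phi_{k-1,k-j},  j = 1..k-1.
Step k = 1:
  phi_11 = rho(1) = 0.5487.
Step k = 2:
  phi_22 = [rho(2) - phi_11 rho(1)] / [1 - phi_11 rho(1)] = [0.1668 - (0.5487)(0.5487)] / [1 - (0.5487)(0.5487)]
         = -0.13427169 / 0.69892831 = -0.1921.
Therefore phi_{22} = -0.1921.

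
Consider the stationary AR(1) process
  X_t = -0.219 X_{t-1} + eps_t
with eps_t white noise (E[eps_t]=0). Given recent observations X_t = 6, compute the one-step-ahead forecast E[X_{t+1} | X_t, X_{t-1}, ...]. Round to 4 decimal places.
E[X_{t+1} \mid \mathcal F_t] = -1.3140

For an AR(p) model X_t = c + sum_i phi_i X_{t-i} + eps_t, the
one-step-ahead conditional mean is
  E[X_{t+1} | X_t, ...] = c + sum_i phi_i X_{t+1-i}.
Substitute known values:
  E[X_{t+1} | ...] = (-0.219) * (6)
                   = -1.3140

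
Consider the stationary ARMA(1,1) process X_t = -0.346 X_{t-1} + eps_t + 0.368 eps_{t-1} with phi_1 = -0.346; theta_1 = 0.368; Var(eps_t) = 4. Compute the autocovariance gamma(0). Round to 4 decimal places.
\gamma(0) = 4.0022

Multiply the model equation by X_{t-k} and take expectations. With theta_0 = psi_0 = 1 and psi_j the MA(infinity) weights, this gives
  gamma(k) - sum_i phi_i gamma(k-i) = c_k,
  c_k = sigma^2 * sum_{j=k..q} theta_j psi_{j-k}   (c_k = 0 for k > q),
using gamma(-m) = gamma(m).
psi-weights needed (psi_j = theta_j + sum_i phi_i psi_{j-i}):
  psi_1 = theta_1 + phi_1 = 0.368 + (-0.346) = 0.022
Right-hand sides:
  c_0 = sigma^2 (1 + theta_1 psi_1) = 4 * (1 + (0.368)(0.022)) = 4 * 1.008096 = 4.032384
  c_1 = sigma^2 theta_1 = 4 * (0.368) = 1.472
  c_2 = 0
Equations for k = 0 and k = 1 (AR order 1):
  gamma(0) = phi_1 gamma(1) + c_0
  gamma(1) = phi_1 gamma(0) + c_1
Substituting the second into the first: gamma(0) (1 - phi_1^2) = c_0 + phi_1 c_1, so
  gamma(0) = (c_0 + phi_1 c_1) / (1 - phi_1^2) = (4.032384 + (-0.346)(1.472)) / (1 - (-0.346)^2) = 3.523072 / 0.880284 = 4.002199.
Therefore gamma(0) = 4.0022 (to 4 decimal places).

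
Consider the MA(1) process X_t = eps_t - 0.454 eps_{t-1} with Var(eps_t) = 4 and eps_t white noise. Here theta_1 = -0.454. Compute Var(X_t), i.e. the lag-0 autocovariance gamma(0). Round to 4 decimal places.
\gamma(0) = 4.8245

For an MA(q) process X_t = eps_t + sum_i theta_i eps_{t-i} with
Var(eps_t) = sigma^2, the variance is
  gamma(0) = sigma^2 * (1 + sum_i theta_i^2).
  sum_i theta_i^2 = (-0.454)^2 = 0.206116.
  gamma(0) = 4 * (1 + 0.206116) = 4 * 1.206116 = 4.824464, which rounds to 4.8245.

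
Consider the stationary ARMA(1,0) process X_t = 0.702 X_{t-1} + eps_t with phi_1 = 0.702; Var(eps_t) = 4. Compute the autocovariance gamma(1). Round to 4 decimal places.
\gamma(1) = 5.5363

Multiply the model equation by X_{t-k} and take expectations. With theta_0 = psi_0 = 1 and psi_j the MA(infinity) weights, this gives
  gamma(k) - sum_i phi_i gamma(k-i) = c_k,
  c_k = sigma^2 * sum_{j=k..q} theta_j psi_{j-k}   (c_k = 0 for k > q),
using gamma(-m) = gamma(m).
Pure AR (q = 0): c_0 = sigma^2 = 4, c_k = 0 for k >= 1.
Equations for k = 0 and k = 1 (AR order 1):
  gamma(0) = phi_1 gamma(1) + c_0
  gamma(1) = phi_1 gamma(0) + c_1
Substituting the second into the first: gamma(0) (1 - phi_1^2) = c_0 + phi_1 c_1, so
  gamma(0) = c_0 / (1 - phi_1^2) = 4 / (1 - (0.702)^2) = 4 / 0.507196 = 7.886498.
  gamma(1) = phi_1 gamma(0) = (0.702)(7.886498) = 5.536321.
Therefore gamma(1) = 5.5363 (to 4 decimal places).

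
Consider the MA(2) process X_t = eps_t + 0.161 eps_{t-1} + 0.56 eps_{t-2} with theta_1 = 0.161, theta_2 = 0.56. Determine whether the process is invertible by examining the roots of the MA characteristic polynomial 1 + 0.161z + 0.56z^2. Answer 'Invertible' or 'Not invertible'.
\text{Invertible}

The MA(q) characteristic polynomial is P(z) = 1 + 0.161z + 0.56z^2.
Invertibility requires all roots to lie outside the unit circle, i.e. |z| > 1 for every root.
Set 1 + (0.161) z + (0.56) z^2 = 0, i.e. a z^2 + b z + c = 0 with a = 0.56, b = 0.161, c = 1.
Discriminant D = b^2 - 4ac = (0.161)^2 - 4*(0.56)*1 = 0.025921 - (2.24) = -2.214079.
D < 0, so the roots are the complex-conjugate pair z = (-b +/- i sqrt(-D)) / (2a) = -0.1437 +/- 1.3286i.
For a conjugate pair |z|^2 = z * conj(z) = (product of roots) = c/a = 1/(0.56) = 1.785714, so |z| = sqrt(1.785714) = 1.3363 for both roots.
Moduli of all roots: 1.3363, 1.3363.
All moduli strictly greater than 1? Yes.
Verdict: Invertible.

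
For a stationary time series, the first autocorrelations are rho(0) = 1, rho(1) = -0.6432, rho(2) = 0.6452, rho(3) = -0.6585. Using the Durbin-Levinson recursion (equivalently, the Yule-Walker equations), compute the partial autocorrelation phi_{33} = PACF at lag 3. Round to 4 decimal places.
\phi_{33} = -0.3100

The PACF at lag k is phi_{kk}, the last component of the solution
to the Yule-Walker system G_k phi = r_k where
  (G_k)_{ij} = rho(|i - j|), (r_k)_i = rho(i), i,j = 1..k.
Equivalently, Durbin-Levinson gives phi_{kk} iteratively:
  phi_{11} = rho(1)
  phi_{kk} = [rho(k) - sum_{j=1..k-1} phi_{k-1,j} rho(k-j)]
            / [1 - sum_{j=1..k-1} phi_{k-1,j} rho(j)],
  phi_{k,j} = phi_{k-1,j} - phi_{kk} phi_{k-1,k-j},  j = 1..k-1.
Step k = 1:
  phi_11 = rho(1) = -0.6432.
Step k = 2:
  phi_22 = [rho(2) - phi_11 rho(1)] / [1 - phi_11 rho(1)] = [0.6452 - (-0.6432)(-0.6432)] / [1 - (-0.6432)(-0.6432)]
         = 0.23149376 / 0.58629376 = 0.394843.
  Update: phi_21 = phi_11 - phi_22 phi_11 = -0.6432 - (0.394843)(-0.6432) = -0.389237.
Step k = 3:
  phi_33 = [rho(3) - phi_21 rho(2) - phi_22 rho(1)] / [1 - phi_21 rho(1) - phi_22 rho(2)]
    numerator   = -0.6585 - (-0.389237)(0.6452) - (0.394843)(-0.6432) = -0.15340137
    denominator = 1 - (-0.389237)(-0.6432) - (0.394843)(0.6452) = 0.49489016
  phi_33 = -0.15340137 / 0.49489016 = -0.31.
Therefore phi_{33} = -0.3100.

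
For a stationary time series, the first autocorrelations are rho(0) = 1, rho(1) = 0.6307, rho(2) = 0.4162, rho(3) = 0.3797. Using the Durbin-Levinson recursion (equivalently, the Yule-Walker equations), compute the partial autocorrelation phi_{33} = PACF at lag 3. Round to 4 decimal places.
\phi_{33} = 0.1761

The PACF at lag k is phi_{kk}, the last component of the solution
to the Yule-Walker system G_k phi = r_k where
  (G_k)_{ij} = rho(|i - j|), (r_k)_i = rho(i), i,j = 1..k.
Equivalently, Durbin-Levinson gives phi_{kk} iteratively:
  phi_{11} = rho(1)
  phi_{kk} = [rho(k) - sum_{j=1..k-1} phi_{k-1,j} rho(k-j)]
            / [1 - sum_{j=1..k-1} phi_{k-1,j} rho(j)],
  phi_{k,j} = phi_{k-1,j} - phi_{kk} phi_{k-1,k-j},  j = 1..k-1.
Step k = 1:
  phi_11 = rho(1) = 0.6307.
Step k = 2:
  phi_22 = [rho(2) - phi_11 rho(1)] / [1 - phi_11 rho(1)] = [0.4162 - (0.6307)(0.6307)] / [1 - (0.6307)(0.6307)]
         = 0.01841751 / 0.60221751 = 0.030583.
  Update: phi_21 = phi_11 - phi_22 phi_11 = 0.6307 - (0.030583)(0.6307) = 0.611411.
Step k = 3:
  phi_33 = [rho(3) - phi_21 rho(2) - phi_22 rho(1)] / [1 - phi_21 rho(1) - phi_22 rho(2)]
    numerator   = 0.3797 - (0.611411)(0.4162) - (0.030583)(0.6307) = 0.10594198
    denominator = 1 - (0.611411)(0.6307) - (0.030583)(0.4162) = 0.60165425
  phi_33 = 0.10594198 / 0.60165425 = 0.1761.
Therefore phi_{33} = 0.1761.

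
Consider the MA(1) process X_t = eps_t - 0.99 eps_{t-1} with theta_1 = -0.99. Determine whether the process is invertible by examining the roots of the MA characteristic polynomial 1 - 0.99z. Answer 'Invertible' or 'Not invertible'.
\text{Invertible}

The MA(q) characteristic polynomial is P(z) = 1 - 0.99z.
Invertibility requires all roots to lie outside the unit circle, i.e. |z| > 1 for every root.
This is linear in z: 1 + (-0.99) z = 0  =>  z = -1/(-0.99) = 1.010101,  |z| = 1.010101.
Moduli of all roots: 1.0101.
All moduli strictly greater than 1? Yes.
Verdict: Invertible.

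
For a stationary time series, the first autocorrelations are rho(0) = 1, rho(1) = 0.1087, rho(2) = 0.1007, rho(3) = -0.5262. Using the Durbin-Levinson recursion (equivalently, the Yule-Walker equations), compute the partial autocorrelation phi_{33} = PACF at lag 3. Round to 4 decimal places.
\phi_{33} = -0.5570

The PACF at lag k is phi_{kk}, the last component of the solution
to the Yule-Walker system G_k phi = r_k where
  (G_k)_{ij} = rho(|i - j|), (r_k)_i = rho(i), i,j = 1..k.
Equivalently, Durbin-Levinson gives phi_{kk} iteratively:
  phi_{11} = rho(1)
  phi_{kk} = [rho(k) - sum_{j=1..k-1} phi_{k-1,j} rho(k-j)]
            / [1 - sum_{j=1..k-1} phi_{k-1,j} rho(j)],
  phi_{k,j} = phi_{k-1,j} - phi_{kk} phi_{k-1,k-j},  j = 1..k-1.
Step k = 1:
  phi_11 = rho(1) = 0.1087.
Step k = 2:
  phi_22 = [rho(2) - phi_11 rho(1)] / [1 - phi_11 rho(1)] = [0.1007 - (0.1087)(0.1087)] / [1 - (0.1087)(0.1087)]
         = 0.08888431 / 0.98818431 = 0.089947.
  Update: phi_21 = phi_11 - phi_22 phi_11 = 0.1087 - (0.089947)(0.1087) = 0.098923.
Step k = 3:
  phi_33 = [rho(3) - phi_21 rho(2) - phi_22 rho(1)] / [1 - phi_21 rho(1) - phi_22 rho(2)]
    numerator   = -0.5262 - (0.098923)(0.1007) - (0.089947)(0.1087) = -0.54593877
    denominator = 1 - (0.098923)(0.1087) - (0.089947)(0.1007) = 0.98018942
  phi_33 = -0.54593877 / 0.98018942 = -0.557.
Therefore phi_{33} = -0.5570.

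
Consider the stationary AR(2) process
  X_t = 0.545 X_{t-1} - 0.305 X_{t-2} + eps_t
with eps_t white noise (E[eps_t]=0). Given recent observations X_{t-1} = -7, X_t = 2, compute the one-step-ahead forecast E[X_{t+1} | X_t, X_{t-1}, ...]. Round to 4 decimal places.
E[X_{t+1} \mid \mathcal F_t] = 3.2250

For an AR(p) model X_t = c + sum_i phi_i X_{t-i} + eps_t, the
one-step-ahead conditional mean is
  E[X_{t+1} | X_t, ...] = c + sum_i phi_i X_{t+1-i}.
Substitute known values:
  E[X_{t+1} | ...] = (0.545) * (2) + (-0.305) * (-7)
                   = 3.2250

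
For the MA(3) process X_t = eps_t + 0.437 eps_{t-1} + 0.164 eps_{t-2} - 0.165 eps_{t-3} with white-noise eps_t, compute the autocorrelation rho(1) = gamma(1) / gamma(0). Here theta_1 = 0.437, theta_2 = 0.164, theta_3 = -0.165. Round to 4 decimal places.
\rho(1) = 0.3868

For an MA(q) process with theta_0 = 1, the autocovariance is
  gamma(k) = sigma^2 * sum_{i=0..q-k} theta_i * theta_{i+k},
and rho(k) = gamma(k) / gamma(0). Sigma^2 cancels.
  numerator   = (1)*(0.437) + (0.437)*(0.164) + (0.164)*(-0.165) = 0.481608.
  denominator = (1)^2 + (0.437)^2 + (0.164)^2 + (-0.165)^2 = 1.24509.
  rho(1) = 0.481608 / 1.24509 = 0.3868.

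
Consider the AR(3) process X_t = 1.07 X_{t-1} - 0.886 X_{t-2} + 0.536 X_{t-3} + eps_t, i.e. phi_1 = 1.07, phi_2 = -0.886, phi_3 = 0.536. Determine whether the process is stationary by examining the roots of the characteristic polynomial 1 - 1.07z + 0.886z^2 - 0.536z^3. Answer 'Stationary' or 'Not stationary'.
\text{Stationary}

The AR(p) characteristic polynomial is P(z) = 1 - 1.07z + 0.886z^2 - 0.536z^3.
Stationarity requires all roots to lie outside the unit circle, i.e. |z| > 1 for every root.
Degree 3: look for a simple real root z0 first, then factor out (1 - z/z0) and solve the remaining quadratic.
Testing z0 = 1.25: P(1.25) = 1 + (-1.07)(1.25) + (0.886)(1.25)^2 + (-0.536)(1.25)^3
  = 1 + (-1.3375) + (1.384375) + (-1.046875) = 0.  So z_0 = 1.25 is a root, |z_0| = 1.25.
Divide out the factor (1 - 0.8 z) = (1 - z/z0) (since 1/z0 = 0.8):
  P(z) = (1 - 0.8 z)(1 + (-0.27) z + (0.67) z^2)
  [check: z-coef -0.27 - (0.8) = -1.07; z^2-coef 0.67 - (0.8)(-0.27) = 0.886; z^3-coef -(0.8)(0.67) = -0.536.]
Remaining roots from the quadratic factor 1 + (-0.27) z + (0.67) z^2:
  Set 1 + (-0.27) z + (0.67) z^2 = 0, i.e. a z^2 + b z + c = 0 with a = 0.67, b = -0.27, c = 1.
  Discriminant D = b^2 - 4ac = (-0.27)^2 - 4*(0.67)*1 = 0.0729 - (2.68) = -2.6071.
  D < 0, so the roots are the complex-conjugate pair z = (-b +/- i sqrt(-D)) / (2a) = 0.2015 +/- 1.205i.
  For a conjugate pair |z|^2 = z * conj(z) = (product of roots) = c/a = 1/(0.67) = 1.492537, so |z| = sqrt(1.492537) = 1.2217 for both roots.
Moduli of all roots: 1.2500, 1.2217, 1.2217.
All moduli strictly greater than 1? Yes.
Verdict: Stationary.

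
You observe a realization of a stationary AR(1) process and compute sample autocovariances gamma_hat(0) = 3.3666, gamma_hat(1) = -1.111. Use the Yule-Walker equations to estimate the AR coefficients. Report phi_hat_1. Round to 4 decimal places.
\hat\phi_{1} = -0.3300

The Yule-Walker equations for an AR(p) process read, in matrix form,
  Gamma_p phi = r_p,   with   (Gamma_p)_{ij} = gamma(|i - j|),
                       (r_p)_i = gamma(i),   i,j = 1..p.
Substitute the sample gammas (Toeplitz matrix and right-hand side of size 1):
  Gamma_p = [[3.3666]]
  r_p     = [-1.111]
With p = 1 this is the single equation gamma(0) phi_1 = gamma(1):
  phi_hat_1 = gamma(1) / gamma(0) = -1.111 / 3.3666 = -0.3300.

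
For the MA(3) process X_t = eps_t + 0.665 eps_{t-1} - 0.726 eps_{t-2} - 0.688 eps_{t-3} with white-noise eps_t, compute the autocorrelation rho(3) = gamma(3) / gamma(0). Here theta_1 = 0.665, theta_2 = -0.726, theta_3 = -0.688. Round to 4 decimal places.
\rho(3) = -0.2817

For an MA(q) process with theta_0 = 1, the autocovariance is
  gamma(k) = sigma^2 * sum_{i=0..q-k} theta_i * theta_{i+k},
and rho(k) = gamma(k) / gamma(0). Sigma^2 cancels.
  numerator   = (1)*(-0.688) = -0.688.
  denominator = (1)^2 + (0.665)^2 + (-0.726)^2 + (-0.688)^2 = 2.442645.
  rho(3) = -0.688 / 2.442645 = -0.2817.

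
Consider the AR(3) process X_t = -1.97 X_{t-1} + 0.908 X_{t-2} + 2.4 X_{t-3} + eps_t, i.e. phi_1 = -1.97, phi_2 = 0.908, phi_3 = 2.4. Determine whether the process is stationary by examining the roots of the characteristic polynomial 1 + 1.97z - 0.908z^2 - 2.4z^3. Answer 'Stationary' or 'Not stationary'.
\text{Not stationary}

The AR(p) characteristic polynomial is P(z) = 1 + 1.97z - 0.908z^2 - 2.4z^3.
Stationarity requires all roots to lie outside the unit circle, i.e. |z| > 1 for every root.
Degree 3: look for a simple real root z0 first, then factor out (1 - z/z0) and solve the remaining quadratic.
Testing z0 = -0.625: P(-0.625) = 1 + (1.97)(-0.625) + (-0.908)(-0.625)^2 + (-2.4)(-0.625)^3
  = 1 + (-1.23125) + (-0.354687) + (0.585938) = 0.  So z_0 = -0.625 is a root, |z_0| = 0.625.
Divide out the factor (1 + 1.6 z) = (1 - z/z0) (since 1/z0 = -1.6):
  P(z) = (1 + 1.6 z)(1 + (0.37) z + (-1.5) z^2)
  [check: z-coef 0.37 - (-1.6) = 1.97; z^2-coef -1.5 - (-1.6)(0.37) = -0.908; z^3-coef -(-1.6)(-1.5) = -2.4.]
Remaining roots from the quadratic factor 1 + (0.37) z + (-1.5) z^2:
  Set 1 + (0.37) z + (-1.5) z^2 = 0, i.e. a z^2 + b z + c = 0 with a = -1.5, b = 0.37, c = 1.
  Discriminant D = b^2 - 4ac = (0.37)^2 - 4*(-1.5)*1 = 0.1369 - (-6) = 6.1369.
  D >= 0, so the roots are real: z = (-b +/- sqrt(D)) / (2a) = (-0.37 +/- 2.477277) / (-3).
    z_1 = (-0.37 + 2.477277) / (-3) = -0.7024,   |z_1| = 0.7024.
    z_2 = (-0.37 - 2.477277) / (-3) = 0.9491,   |z_2| = 0.9491.
Moduli of all roots: 0.6250, 0.7024, 0.9491.
All moduli strictly greater than 1? No.
Verdict: Not stationary.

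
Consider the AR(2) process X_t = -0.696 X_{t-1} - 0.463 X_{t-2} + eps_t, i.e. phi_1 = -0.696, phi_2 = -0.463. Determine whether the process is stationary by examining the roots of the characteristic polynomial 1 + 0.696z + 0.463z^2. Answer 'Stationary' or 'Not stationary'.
\text{Stationary}

The AR(p) characteristic polynomial is P(z) = 1 + 0.696z + 0.463z^2.
Stationarity requires all roots to lie outside the unit circle, i.e. |z| > 1 for every root.
Set 1 + (0.696) z + (0.463) z^2 = 0, i.e. a z^2 + b z + c = 0 with a = 0.463, b = 0.696, c = 1.
Discriminant D = b^2 - 4ac = (0.696)^2 - 4*(0.463)*1 = 0.484416 - (1.852) = -1.367584.
D < 0, so the roots are the complex-conjugate pair z = (-b +/- i sqrt(-D)) / (2a) = -0.7516 +/- 1.2629i.
For a conjugate pair |z|^2 = z * conj(z) = (product of roots) = c/a = 1/(0.463) = 2.159827, so |z| = sqrt(2.159827) = 1.4696 for both roots.
Moduli of all roots: 1.4696, 1.4696.
All moduli strictly greater than 1? Yes.
Verdict: Stationary.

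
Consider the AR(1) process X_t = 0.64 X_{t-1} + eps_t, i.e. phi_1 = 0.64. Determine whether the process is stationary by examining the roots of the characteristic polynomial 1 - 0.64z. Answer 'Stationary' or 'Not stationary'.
\text{Stationary}

The AR(p) characteristic polynomial is P(z) = 1 - 0.64z.
Stationarity requires all roots to lie outside the unit circle, i.e. |z| > 1 for every root.
This is linear in z: 1 + (-0.64) z = 0  =>  z = -1/(-0.64) = 1.5625,  |z| = 1.5625.
Moduli of all roots: 1.5625.
All moduli strictly greater than 1? Yes.
Verdict: Stationary.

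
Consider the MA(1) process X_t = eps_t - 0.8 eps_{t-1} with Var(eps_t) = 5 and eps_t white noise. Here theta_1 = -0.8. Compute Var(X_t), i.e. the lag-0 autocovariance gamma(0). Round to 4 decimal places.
\gamma(0) = 8.2000

For an MA(q) process X_t = eps_t + sum_i theta_i eps_{t-i} with
Var(eps_t) = sigma^2, the variance is
  gamma(0) = sigma^2 * (1 + sum_i theta_i^2).
  sum_i theta_i^2 = (-0.8)^2 = 0.64.
  gamma(0) = 5 * (1 + 0.64) = 5 * 1.64 = 8.2, which rounds to 8.2000.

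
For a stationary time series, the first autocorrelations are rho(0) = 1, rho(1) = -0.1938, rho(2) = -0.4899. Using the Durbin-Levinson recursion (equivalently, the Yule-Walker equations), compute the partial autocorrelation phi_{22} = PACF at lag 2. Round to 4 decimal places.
\phi_{22} = -0.5480

The PACF at lag k is phi_{kk}, the last component of the solution
to the Yule-Walker system G_k phi = r_k where
  (G_k)_{ij} = rho(|i - j|), (r_k)_i = rho(i), i,j = 1..k.
Equivalently, Durbin-Levinson gives phi_{kk} iteratively:
  phi_{11} = rho(1)
  phi_{kk} = [rho(k) - sum_{j=1..k-1} phi_{k-1,j} rho(k-j)]
            / [1 - sum_{j=1..k-1} phi_{k-1,j} rho(j)],
  phi_{k,j} = phi_{k-1,j} - phi_{kk} phi_{k-1,k-j},  j = 1..k-1.
Step k = 1:
  phi_11 = rho(1) = -0.1938.
Step k = 2:
  phi_22 = [rho(2) - phi_11 rho(1)] / [1 - phi_11 rho(1)] = [-0.4899 - (-0.1938)(-0.1938)] / [1 - (-0.1938)(-0.1938)]
         = -0.52745844 / 0.96244156 = -0.548.
Therefore phi_{22} = -0.5480.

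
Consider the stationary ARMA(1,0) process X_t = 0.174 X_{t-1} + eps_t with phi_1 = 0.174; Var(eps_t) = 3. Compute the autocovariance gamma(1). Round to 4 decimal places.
\gamma(1) = 0.5383

Multiply the model equation by X_{t-k} and take expectations. With theta_0 = psi_0 = 1 and psi_j the MA(infinity) weights, this gives
  gamma(k) - sum_i phi_i gamma(k-i) = c_k,
  c_k = sigma^2 * sum_{j=k..q} theta_j psi_{j-k}   (c_k = 0 for k > q),
using gamma(-m) = gamma(m).
Pure AR (q = 0): c_0 = sigma^2 = 3, c_k = 0 for k >= 1.
Equations for k = 0 and k = 1 (AR order 1):
  gamma(0) = phi_1 gamma(1) + c_0
  gamma(1) = phi_1 gamma(0) + c_1
Substituting the second into the first: gamma(0) (1 - phi_1^2) = c_0 + phi_1 c_1, so
  gamma(0) = c_0 / (1 - phi_1^2) = 3 / (1 - (0.174)^2) = 3 / 0.969724 = 3.093664.
  gamma(1) = phi_1 gamma(0) = (0.174)(3.093664) = 0.538297.
Therefore gamma(1) = 0.5383 (to 4 decimal places).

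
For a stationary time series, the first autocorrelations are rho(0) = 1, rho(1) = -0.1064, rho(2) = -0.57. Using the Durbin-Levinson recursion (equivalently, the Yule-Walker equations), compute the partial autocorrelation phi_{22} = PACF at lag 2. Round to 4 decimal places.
\phi_{22} = -0.5880

The PACF at lag k is phi_{kk}, the last component of the solution
to the Yule-Walker system G_k phi = r_k where
  (G_k)_{ij} = rho(|i - j|), (r_k)_i = rho(i), i,j = 1..k.
Equivalently, Durbin-Levinson gives phi_{kk} iteratively:
  phi_{11} = rho(1)
  phi_{kk} = [rho(k) - sum_{j=1..k-1} phi_{k-1,j} rho(k-j)]
            / [1 - sum_{j=1..k-1} phi_{k-1,j} rho(j)],
  phi_{k,j} = phi_{k-1,j} - phi_{kk} phi_{k-1,k-j},  j = 1..k-1.
Step k = 1:
  phi_11 = rho(1) = -0.1064.
Step k = 2:
  phi_22 = [rho(2) - phi_11 rho(1)] / [1 - phi_11 rho(1)] = [-0.57 - (-0.1064)(-0.1064)] / [1 - (-0.1064)(-0.1064)]
         = -0.58132096 / 0.98867904 = -0.588.
Therefore phi_{22} = -0.5880.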